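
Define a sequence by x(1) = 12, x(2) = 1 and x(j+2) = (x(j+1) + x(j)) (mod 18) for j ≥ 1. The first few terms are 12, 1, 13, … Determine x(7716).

11

Listing terms: x(1) = 12, x(2) = 1, x(3) = 13, x(4) = 14, x(5) = 9, x(6) = 5, x(7) = 14, x(8) = 1, x(9) = 15, x(10) = 16, x(11) = 13, x(12) = 11, x(13) = 6, x(14) = 17, x(15) = 5, x(16) = 4, x(17) = 9, x(18) = 13, x(19) = 4, x(20) = 17, x(21) = 3, x(22) = 2, x(23) = 5, x(24) = 7, x(25) = 12, x(26) = 1.
Since (x(25), x(26)) = (x(1), x(2)) = (12, 1) (two consecutive terms determine the rest), the sequence is periodic with period 24.
So x(7716) = x(1 + ((7716-1) mod 24)) = x(12) = 11.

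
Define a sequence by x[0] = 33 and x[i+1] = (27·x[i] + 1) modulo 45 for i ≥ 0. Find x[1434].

10

Computing terms: x[0] = 33, x[1] = 37, x[2] = 10, x[3] = 1, x[4] = 28, x[5] = 37.
Since x[5] = x[1] = 37, the sequence is eventually periodic: after a pre-period of length 1 it cycles with period 4.
For i ≥ 1, x[i] depends only on (i - 1) mod 4. (1434 - 1) mod 4 = 1, so x[1434] = x[2] = 10.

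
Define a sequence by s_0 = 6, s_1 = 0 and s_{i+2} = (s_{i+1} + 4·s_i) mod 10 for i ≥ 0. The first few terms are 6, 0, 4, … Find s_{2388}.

6

Listing terms: s_0 = 6; s_1 = 0; s_2 = 4; s_3 = 4; s_4 = 0; s_5 = 6; s_6 = 6; s_7 = 0.
Since (s_6, s_7) = (s_0, s_1) = (6, 0) (two consecutive terms determine the rest), the sequence is periodic with period 6.
So s_{2388} = s_{0 + ((2388-0) mod 6)} = s_0 = 6.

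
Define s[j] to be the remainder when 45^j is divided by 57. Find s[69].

We have s[0] = 1, s[1] = 45, s[2] = 30, s[3] = 39, s[4] = 45.
Since s[4] = s[1] = 45, the sequence is eventually periodic: after a pre-period of length 1 it cycles with period 3.
For j ≥ 1, s[j] depends only on (j - 1) mod 3. (69 - 1) mod 3 = 2, so s[69] = s[3] = 39.

39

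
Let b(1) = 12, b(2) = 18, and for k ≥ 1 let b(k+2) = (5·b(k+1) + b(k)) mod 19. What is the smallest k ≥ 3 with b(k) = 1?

b(1) = 12, b(2) = 18, b(3) = 7, b(4) = 15, b(5) = 6, b(6) = 7, b(7) = 3, b(8) = 3, b(9) = 18, b(10) = 17, b(11) = 8, b(12) = 0, b(13) = 8, b(14) = 2, b(15) = 18, b(16) = 16, b(17) = 3, b(18) = 12, b(19) = 6, b(20) = 4, b(21) = 7, b(22) = 1, b(23) = 12, b(24) = 4, b(25) = 13, b(26) = 12, b(27) = 16, b(28) = 16, b(29) = 1, b(30) = 2, b(31) = 11, b(32) = 0, b(33) = 11, b(34) = 17, b(35) = 1, b(36) = 3, b(37) = 16, b(38) = 7, b(39) = 13, b(40) = 15, b(41) = 12, b(42) = 18.
Since (b(41), b(42)) = (b(1), b(2)) = (12, 18) (two consecutive terms determine the rest), the sequence is periodic with period 40.
The value 1 first appears (with k ≥ 3) at b(22).

22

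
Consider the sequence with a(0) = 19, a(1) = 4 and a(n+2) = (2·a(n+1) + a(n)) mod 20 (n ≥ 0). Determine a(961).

Computing terms: a(0) = 19, a(1) = 4, a(2) = 7, a(3) = 18, a(4) = 3, a(5) = 4, a(6) = 11, a(7) = 6, a(8) = 3, a(9) = 12, a(10) = 7, a(11) = 6, a(12) = 19, a(13) = 4.
Since (a(12), a(13)) = (a(0), a(1)) = (19, 4) (two consecutive terms determine the rest), the sequence is periodic with period 12.
So a(961) = a(0 + ((961-0) mod 12)) = a(1) = 4.

4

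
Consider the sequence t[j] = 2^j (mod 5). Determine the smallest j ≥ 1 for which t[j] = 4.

Listing terms: t[0] = 1, t[1] = 2, t[2] = 4, t[3] = 3, t[4] = 1.
The sequence repeats with period 4.
The value 4 first appears (with j ≥ 1) at t[2].

2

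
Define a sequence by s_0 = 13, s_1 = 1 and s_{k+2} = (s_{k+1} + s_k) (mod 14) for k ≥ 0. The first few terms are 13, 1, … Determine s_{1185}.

1

We have s_0 = 13,  s_1 = 1,  s_2 = 0,  s_3 = 1,  s_4 = 1,  s_5 = 2,  s_6 = 3,  s_7 = 5,  s_8 = 8,  s_9 = 13,  s_{10} = 7,  s_{11} = 6,  s_{12} = 13,  s_{13} = 5,  s_{14} = 4,  s_{15} = 9,  s_{16} = 13,  s_{17} = 8,  s_{18} = 7,  s_{19} = 1,  s_{20} = 8,  s_{21} = 9,  s_{22} = 3,  s_{23} = 12,  s_{24} = 1,  s_{25} = 13,  s_{26} = 0,  s_{27} = 13,  s_{28} = 13,  s_{29} = 12,  s_{30} = 11,  s_{31} = 9,  s_{32} = 6,  s_{33} = 1,  s_{34} = 7,  s_{35} = 8,  s_{36} = 1,  s_{37} = 9,  s_{38} = 10,  s_{39} = 5,  s_{40} = 1,  s_{41} = 6,  s_{42} = 7,  s_{43} = 13,  s_{44} = 6,  s_{45} = 5,  s_{46} = 11,  s_{47} = 2,  s_{48} = 13,  s_{49} = 1.
The sequence repeats with period 48.
So s_{1185} = s_{0 + ((1185-0) mod 48)} = s_{33} = 1.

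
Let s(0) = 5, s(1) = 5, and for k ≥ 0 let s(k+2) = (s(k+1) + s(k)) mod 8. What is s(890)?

2

Computing terms: s(0) = 5, s(1) = 5, s(2) = 2, s(3) = 7, s(4) = 1, s(5) = 0, s(6) = 1, s(7) = 1, s(8) = 2, s(9) = 3, s(10) = 5, s(11) = 0, s(12) = 5, s(13) = 5.
The sequence repeats with period 12.
So s(890) = s(0 + ((890-0) mod 12)) = s(2) = 2.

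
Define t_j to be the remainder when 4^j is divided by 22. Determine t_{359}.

14

Computing terms: t_1 = 4; t_2 = 16; t_3 = 20; t_4 = 14; t_5 = 12; t_6 = 4.
The sequence repeats with period 5.
(359 - 1) mod 5 = 3, so t_{359} = t_4 = 14.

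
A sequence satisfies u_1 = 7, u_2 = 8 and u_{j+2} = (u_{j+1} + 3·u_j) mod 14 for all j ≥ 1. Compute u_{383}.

We have u_1 = 7; u_2 = 8; u_3 = 1; u_4 = 11; u_5 = 0; u_6 = 5; u_7 = 5; u_8 = 6; u_9 = 7; u_{10} = 11; u_{11} = 4; u_{12} = 9; u_{13} = 7; u_{14} = 6; u_{15} = 13; u_{16} = 3; u_{17} = 0; u_{18} = 9; u_{19} = 9; u_{20} = 8; u_{21} = 7; u_{22} = 3; u_{23} = 10; u_{24} = 5; u_{25} = 7; u_{26} = 8.
Since (u_{25}, u_{26}) = (u_1, u_2) = (7, 8) (two consecutive terms determine the rest), the sequence is periodic with period 24.
So u_{383} = u_{1 + ((383-1) mod 24)} = u_{23} = 10.

10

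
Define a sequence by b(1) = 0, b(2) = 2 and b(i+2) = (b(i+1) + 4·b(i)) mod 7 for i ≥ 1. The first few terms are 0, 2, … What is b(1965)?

6

Computing terms: b(1) = 0,  b(2) = 2,  b(3) = 2,  b(4) = 3,  b(5) = 4,  b(6) = 2,  b(7) = 4,  b(8) = 5,  b(9) = 0,  b(10) = 6,  b(11) = 6,  b(12) = 2,  b(13) = 5,  b(14) = 6,  b(15) = 5,  b(16) = 1,  b(17) = 0,  b(18) = 4,  b(19) = 4,  b(20) = 6,  b(21) = 1,  b(22) = 4,  b(23) = 1,  b(24) = 3,  b(25) = 0,  b(26) = 5,  b(27) = 5,  b(28) = 4,  b(29) = 3,  b(30) = 5,  b(31) = 3,  b(32) = 2,  b(33) = 0,  b(34) = 1,  b(35) = 1,  b(36) = 5,  b(37) = 2,  b(38) = 1,  b(39) = 2,  b(40) = 6,  b(41) = 0,  b(42) = 3,  b(43) = 3,  b(44) = 1,  b(45) = 6,  b(46) = 3,  b(47) = 6,  b(48) = 4,  b(49) = 0,  b(50) = 2.
The sequence repeats with period 48.
(1965 - 1) mod 48 = 44, so b(1965) = b(45) = 6.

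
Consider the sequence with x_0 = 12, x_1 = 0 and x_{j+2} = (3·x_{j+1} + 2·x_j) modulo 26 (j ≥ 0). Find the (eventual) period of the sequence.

We have x_0 = 12; x_1 = 0; x_2 = 24; x_3 = 20; x_4 = 4; x_5 = 0; x_6 = 8; x_7 = 24; x_8 = 10; x_9 = 0; x_{10} = 20; x_{11} = 8; x_{12} = 12; x_{13} = 0.
Since (x_{12}, x_{13}) = (x_0, x_1) = (12, 0) (two consecutive terms determine the rest), the sequence is periodic with period 12.

12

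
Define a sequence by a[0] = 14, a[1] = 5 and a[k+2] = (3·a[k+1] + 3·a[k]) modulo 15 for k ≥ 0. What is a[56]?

Listing terms: a[0] = 14,  a[1] = 5,  a[2] = 12,  a[3] = 6,  a[4] = 9,  a[5] = 0,  a[6] = 12,  a[7] = 6.
Since (a[6], a[7]) = (a[2], a[3]) = (12, 6) (two consecutive terms determine the rest), the sequence is eventually periodic: after a pre-period of length 2 it cycles with period 4.
For k ≥ 2, a[k] depends only on (k - 2) mod 4. (56 - 2) mod 4 = 2, so a[56] = a[4] = 9.

9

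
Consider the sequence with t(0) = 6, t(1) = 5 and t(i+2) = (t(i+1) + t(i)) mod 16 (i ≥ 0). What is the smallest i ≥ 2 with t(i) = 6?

Listing terms: t(0) = 6; t(1) = 5; t(2) = 11; t(3) = 0; t(4) = 11; t(5) = 11; t(6) = 6; t(7) = 1; t(8) = 7; t(9) = 8; t(10) = 15; t(11) = 7; t(12) = 6; t(13) = 13; t(14) = 3; t(15) = 0; t(16) = 3; t(17) = 3; t(18) = 6; t(19) = 9; t(20) = 15; t(21) = 8; t(22) = 7; t(23) = 15; t(24) = 6; t(25) = 5.
Since (t(24), t(25)) = (t(0), t(1)) = (6, 5) (two consecutive terms determine the rest), the sequence is periodic with period 24.
The value 6 first appears (with i ≥ 2) at t(6).

6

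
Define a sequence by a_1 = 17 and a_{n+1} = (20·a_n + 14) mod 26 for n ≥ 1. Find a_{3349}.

4

a_1 = 17,  a_2 = 16,  a_3 = 22,  a_4 = 12,  a_5 = 20,  a_6 = 24,  a_7 = 0,  a_8 = 14,  a_9 = 8,  a_{10} = 18,  a_{11} = 10,  a_{12} = 6,  a_{13} = 4,  a_{14} = 16.
Since a_{14} = a_2 = 16, the sequence is eventually periodic: after a pre-period of length 1 it cycles with period 12.
For n ≥ 2, a_n depends only on (n - 2) mod 12. (3349 - 2) mod 12 = 11, so a_{3349} = a_{13} = 4.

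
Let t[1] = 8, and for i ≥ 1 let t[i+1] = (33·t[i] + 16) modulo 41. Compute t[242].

We have t[1] = 8; t[2] = 34; t[3] = 31; t[4] = 14; t[5] = 27; t[6] = 5; t[7] = 17; t[8] = 3; t[9] = 33; t[10] = 39; t[11] = 32; t[12] = 6; t[13] = 9; t[14] = 26; t[15] = 13; t[16] = 35; t[17] = 23; t[18] = 37; t[19] = 7; t[20] = 1; t[21] = 8.
Since t[21] = t[1] = 8, the sequence is periodic with period 20.
So t[242] = t[1 + ((242-1) mod 20)] = t[2] = 34.

34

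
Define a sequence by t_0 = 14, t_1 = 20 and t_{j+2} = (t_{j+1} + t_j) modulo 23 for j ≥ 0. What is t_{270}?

0

We have t_0 = 14; t_1 = 20; t_2 = 11; t_3 = 8; t_4 = 19; t_5 = 4; t_6 = 0; t_7 = 4; t_8 = 4; t_9 = 8; t_{10} = 12; t_{11} = 20; t_{12} = 9; t_{13} = 6; t_{14} = 15; t_{15} = 21; t_{16} = 13; t_{17} = 11; t_{18} = 1; t_{19} = 12; t_{20} = 13; t_{21} = 2; t_{22} = 15; t_{23} = 17; t_{24} = 9; t_{25} = 3; t_{26} = 12; t_{27} = 15; t_{28} = 4; t_{29} = 19; t_{30} = 0; t_{31} = 19; t_{32} = 19; t_{33} = 15; t_{34} = 11; t_{35} = 3; t_{36} = 14; t_{37} = 17; t_{38} = 8; t_{39} = 2; t_{40} = 10; t_{41} = 12; t_{42} = 22; t_{43} = 11; t_{44} = 10; t_{45} = 21; t_{46} = 8; t_{47} = 6; t_{48} = 14; t_{49} = 20.
The sequence repeats with period 48.
(270 - 0) mod 48 = 30, so t_{270} = t_{30} = 0.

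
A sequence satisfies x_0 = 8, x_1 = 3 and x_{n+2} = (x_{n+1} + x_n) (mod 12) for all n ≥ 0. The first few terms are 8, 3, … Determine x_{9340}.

x_0 = 8, x_1 = 3, x_2 = 11, x_3 = 2, x_4 = 1, x_5 = 3, x_6 = 4, x_7 = 7, x_8 = 11, x_9 = 6, x_{10} = 5, x_{11} = 11, x_{12} = 4, x_{13} = 3, x_{14} = 7, x_{15} = 10, x_{16} = 5, x_{17} = 3, x_{18} = 8, x_{19} = 11, x_{20} = 7, x_{21} = 6, x_{22} = 1, x_{23} = 7, x_{24} = 8, x_{25} = 3.
The sequence repeats with period 24.
So x_{9340} = x_{0 + ((9340-0) mod 24)} = x_4 = 1.

1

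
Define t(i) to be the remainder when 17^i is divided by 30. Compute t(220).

t(1) = 17, t(2) = 19, t(3) = 23, t(4) = 1, t(5) = 17.
Since t(5) = t(1) = 17, the sequence is periodic with period 4.
(220 - 1) mod 4 = 3, so t(220) = t(4) = 1.

1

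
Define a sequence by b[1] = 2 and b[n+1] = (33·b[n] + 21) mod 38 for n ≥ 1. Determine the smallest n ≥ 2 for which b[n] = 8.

17

b[1] = 2, b[2] = 11, b[3] = 4, b[4] = 1, b[5] = 16, b[6] = 17, b[7] = 12, b[8] = 37, b[9] = 26, b[10] = 5, b[11] = 34, b[12] = 3, b[13] = 6, b[14] = 29, b[15] = 28, b[16] = 33, b[17] = 8, b[18] = 19, b[19] = 2.
Since b[19] = b[1] = 2, the sequence is periodic with period 18.
The value 8 first appears (with n ≥ 2) at b[17].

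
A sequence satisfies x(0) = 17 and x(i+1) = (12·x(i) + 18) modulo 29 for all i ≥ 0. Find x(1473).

x(0) = 17; x(1) = 19; x(2) = 14; x(3) = 12; x(4) = 17.
The sequence repeats with period 4.
(1473 - 0) mod 4 = 1, so x(1473) = x(1) = 19.

19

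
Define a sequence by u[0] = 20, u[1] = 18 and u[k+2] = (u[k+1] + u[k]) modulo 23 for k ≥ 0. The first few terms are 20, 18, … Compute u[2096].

Computing terms: u[0] = 20, u[1] = 18, u[2] = 15, u[3] = 10, u[4] = 2, u[5] = 12, u[6] = 14, u[7] = 3, u[8] = 17, u[9] = 20, u[10] = 14, u[11] = 11, u[12] = 2, u[13] = 13, u[14] = 15, u[15] = 5, u[16] = 20, u[17] = 2, u[18] = 22, u[19] = 1, u[20] = 0, u[21] = 1, u[22] = 1, u[23] = 2, u[24] = 3, u[25] = 5, u[26] = 8, u[27] = 13, u[28] = 21, u[29] = 11, u[30] = 9, u[31] = 20, u[32] = 6, u[33] = 3, u[34] = 9, u[35] = 12, u[36] = 21, u[37] = 10, u[38] = 8, u[39] = 18, u[40] = 3, u[41] = 21, u[42] = 1, u[43] = 22, u[44] = 0, u[45] = 22, u[46] = 22, u[47] = 21, u[48] = 20, u[49] = 18.
The sequence repeats with period 48.
(2096 - 0) mod 48 = 32, so u[2096] = u[32] = 6.

6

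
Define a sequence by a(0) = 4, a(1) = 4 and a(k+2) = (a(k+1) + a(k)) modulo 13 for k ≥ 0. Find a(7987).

6

Computing terms: a(0) = 4, a(1) = 4, a(2) = 8, a(3) = 12, a(4) = 7, a(5) = 6, a(6) = 0, a(7) = 6, a(8) = 6, a(9) = 12, a(10) = 5, a(11) = 4, a(12) = 9, a(13) = 0, a(14) = 9, a(15) = 9, a(16) = 5, a(17) = 1, a(18) = 6, a(19) = 7, a(20) = 0, a(21) = 7, a(22) = 7, a(23) = 1, a(24) = 8, a(25) = 9, a(26) = 4, a(27) = 0, a(28) = 4, a(29) = 4.
The sequence repeats with period 28.
(7987 - 0) mod 28 = 7, so a(7987) = a(7) = 6.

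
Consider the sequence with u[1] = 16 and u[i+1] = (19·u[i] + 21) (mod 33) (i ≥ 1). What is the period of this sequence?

We have u[1] = 16; u[2] = 28; u[3] = 25; u[4] = 1; u[5] = 7; u[6] = 22; u[7] = 10; u[8] = 13; u[9] = 4; u[10] = 31; u[11] = 16.
The sequence repeats with period 10.

10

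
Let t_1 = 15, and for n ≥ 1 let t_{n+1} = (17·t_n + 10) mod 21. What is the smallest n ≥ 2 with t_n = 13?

We have t_1 = 15, t_2 = 13, t_3 = 0, t_4 = 10, t_5 = 12, t_6 = 4, t_7 = 15.
Since t_7 = t_1 = 15, the sequence is periodic with period 6.
The value 13 first appears (with n ≥ 2) at t_2.

2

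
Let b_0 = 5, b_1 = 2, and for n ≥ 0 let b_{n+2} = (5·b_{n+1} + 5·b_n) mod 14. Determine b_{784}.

6

Listing terms: b_0 = 5; b_1 = 2; b_2 = 7; b_3 = 3; b_4 = 8; b_5 = 13; b_6 = 7; b_7 = 2; b_8 = 3; b_9 = 11; b_{10} = 0; b_{11} = 13; b_{12} = 9; b_{13} = 12; b_{14} = 7; b_{15} = 11; b_{16} = 6; b_{17} = 1; b_{18} = 7; b_{19} = 12; b_{20} = 11; b_{21} = 3; b_{22} = 0; b_{23} = 1; b_{24} = 5; b_{25} = 2.
Since (b_{24}, b_{25}) = (b_0, b_1) = (5, 2) (two consecutive terms determine the rest), the sequence is periodic with period 24.
So b_{784} = b_{0 + ((784-0) mod 24)} = b_{16} = 6.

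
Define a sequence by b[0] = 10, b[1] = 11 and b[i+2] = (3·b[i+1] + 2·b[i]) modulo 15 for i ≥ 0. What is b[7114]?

2

b[0] = 10, b[1] = 11, b[2] = 8, b[3] = 1, b[4] = 4, b[5] = 14, b[6] = 5, b[7] = 13, b[8] = 4, b[9] = 8, b[10] = 2, b[11] = 7, b[12] = 10, b[13] = 14, b[14] = 2, b[15] = 4, b[16] = 1, b[17] = 11, b[18] = 5, b[19] = 7, b[20] = 1, b[21] = 2, b[22] = 8, b[23] = 13, b[24] = 10, b[25] = 11.
The sequence repeats with period 24.
So b[7114] = b[0 + ((7114-0) mod 24)] = b[10] = 2.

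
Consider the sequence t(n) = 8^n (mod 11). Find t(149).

Listing terms: t(1) = 8; t(2) = 9; t(3) = 6; t(4) = 4; t(5) = 10; t(6) = 3; t(7) = 2; t(8) = 5; t(9) = 7; t(10) = 1; t(11) = 8.
The sequence repeats with period 10.
(149 - 1) mod 10 = 8, so t(149) = t(9) = 7.

7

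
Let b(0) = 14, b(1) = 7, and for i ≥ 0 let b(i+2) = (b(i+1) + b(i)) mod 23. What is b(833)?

19

b(0) = 14,  b(1) = 7,  b(2) = 21,  b(3) = 5,  b(4) = 3,  b(5) = 8,  b(6) = 11,  b(7) = 19,  b(8) = 7,  b(9) = 3,  b(10) = 10,  b(11) = 13,  b(12) = 0,  b(13) = 13,  b(14) = 13,  b(15) = 3,  b(16) = 16,  b(17) = 19,  b(18) = 12,  b(19) = 8,  b(20) = 20,  b(21) = 5,  b(22) = 2,  b(23) = 7,  b(24) = 9,  b(25) = 16,  b(26) = 2,  b(27) = 18,  b(28) = 20,  b(29) = 15,  b(30) = 12,  b(31) = 4,  b(32) = 16,  b(33) = 20,  b(34) = 13,  b(35) = 10,  b(36) = 0,  b(37) = 10,  b(38) = 10,  b(39) = 20,  b(40) = 7,  b(41) = 4,  b(42) = 11,  b(43) = 15,  b(44) = 3,  b(45) = 18,  b(46) = 21,  b(47) = 16,  b(48) = 14,  b(49) = 7.
Since (b(48), b(49)) = (b(0), b(1)) = (14, 7) (two consecutive terms determine the rest), the sequence is periodic with period 48.
(833 - 0) mod 48 = 17, so b(833) = b(17) = 19.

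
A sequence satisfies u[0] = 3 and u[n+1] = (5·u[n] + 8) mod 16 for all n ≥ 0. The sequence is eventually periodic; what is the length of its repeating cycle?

4

Computing terms: u[0] = 3; u[1] = 7; u[2] = 11; u[3] = 15; u[4] = 3.
Since u[4] = u[0] = 3, the sequence is periodic with period 4.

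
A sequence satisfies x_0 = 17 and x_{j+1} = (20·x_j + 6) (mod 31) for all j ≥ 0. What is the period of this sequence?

15

Listing terms: x_0 = 17,  x_1 = 5,  x_2 = 13,  x_3 = 18,  x_4 = 25,  x_5 = 10,  x_6 = 20,  x_7 = 3,  x_8 = 4,  x_9 = 24,  x_{10} = 21,  x_{11} = 23,  x_{12} = 1,  x_{13} = 26,  x_{14} = 30,  x_{15} = 17.
The sequence repeats with period 15.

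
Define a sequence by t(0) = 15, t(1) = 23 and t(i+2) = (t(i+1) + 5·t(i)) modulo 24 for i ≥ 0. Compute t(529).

23

Computing terms: t(0) = 15, t(1) = 23, t(2) = 2, t(3) = 21, t(4) = 7, t(5) = 16, t(6) = 3, t(7) = 11, t(8) = 2, t(9) = 9, t(10) = 19, t(11) = 16, t(12) = 15, t(13) = 23.
The sequence repeats with period 12.
So t(529) = t(0 + ((529-0) mod 12)) = t(1) = 23.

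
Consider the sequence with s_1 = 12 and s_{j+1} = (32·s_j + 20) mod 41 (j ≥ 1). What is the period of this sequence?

4

Computing terms: s_1 = 12,  s_2 = 35,  s_3 = 33,  s_4 = 10,  s_5 = 12.
Since s_5 = s_1 = 12, the sequence is periodic with period 4.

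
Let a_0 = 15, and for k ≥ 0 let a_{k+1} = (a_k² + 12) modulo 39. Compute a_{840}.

Listing terms: a_0 = 15,  a_1 = 3,  a_2 = 21,  a_3 = 24,  a_4 = 3.
Since a_4 = a_1 = 3, the sequence is eventually periodic: after a pre-period of length 1 it cycles with period 3.
For k ≥ 1, a_k depends only on (k - 1) mod 3. (840 - 1) mod 3 = 2, so a_{840} = a_3 = 24.

24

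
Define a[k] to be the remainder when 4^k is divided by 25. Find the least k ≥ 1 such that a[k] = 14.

We have a[0] = 1, a[1] = 4, a[2] = 16, a[3] = 14, a[4] = 6, a[5] = 24, a[6] = 21, a[7] = 9, a[8] = 11, a[9] = 19, a[10] = 1.
The sequence repeats with period 10.
The value 14 first appears (with k ≥ 1) at a[3].

3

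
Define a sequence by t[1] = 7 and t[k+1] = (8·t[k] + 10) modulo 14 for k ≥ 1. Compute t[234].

Listing terms: t[1] = 7; t[2] = 10; t[3] = 6; t[4] = 2; t[5] = 12; t[6] = 8; t[7] = 4; t[8] = 0; t[9] = 10.
Since t[9] = t[2] = 10, the sequence is eventually periodic: after a pre-period of length 1 it cycles with period 7.
For k ≥ 2, t[k] depends only on (k - 2) mod 7. (234 - 2) mod 7 = 1, so t[234] = t[3] = 6.

6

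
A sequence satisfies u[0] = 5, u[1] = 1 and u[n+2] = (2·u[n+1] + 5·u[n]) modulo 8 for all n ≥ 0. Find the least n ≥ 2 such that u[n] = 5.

u[0] = 5,  u[1] = 1,  u[2] = 3,  u[3] = 3,  u[4] = 5,  u[5] = 1.
The sequence repeats with period 4.
The value 5 next appears (with n ≥ 2) at u[4].

4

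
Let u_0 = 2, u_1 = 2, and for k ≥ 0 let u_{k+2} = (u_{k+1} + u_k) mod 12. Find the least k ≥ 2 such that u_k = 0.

Listing terms: u_0 = 2; u_1 = 2; u_2 = 4; u_3 = 6; u_4 = 10; u_5 = 4; u_6 = 2; u_7 = 6; u_8 = 8; u_9 = 2; u_{10} = 10; u_{11} = 0; u_{12} = 10; u_{13} = 10; u_{14} = 8; u_{15} = 6; u_{16} = 2; u_{17} = 8; u_{18} = 10; u_{19} = 6; u_{20} = 4; u_{21} = 10; u_{22} = 2; u_{23} = 0; u_{24} = 2; u_{25} = 2.
The sequence repeats with period 24.
The value 0 first appears (with k ≥ 2) at u_{11}.

11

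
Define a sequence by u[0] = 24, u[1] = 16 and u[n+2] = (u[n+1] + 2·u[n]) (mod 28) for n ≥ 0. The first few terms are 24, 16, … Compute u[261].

12

u[0] = 24; u[1] = 16; u[2] = 8; u[3] = 12; u[4] = 0; u[5] = 24; u[6] = 24; u[7] = 16.
Since (u[6], u[7]) = (u[0], u[1]) = (24, 16) (two consecutive terms determine the rest), the sequence is periodic with period 6.
So u[261] = u[0 + ((261-0) mod 6)] = u[3] = 12.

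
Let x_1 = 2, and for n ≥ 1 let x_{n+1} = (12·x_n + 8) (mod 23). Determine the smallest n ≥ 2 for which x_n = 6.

10

x_1 = 2; x_2 = 9; x_3 = 1; x_4 = 20; x_5 = 18; x_6 = 17; x_7 = 5; x_8 = 22; x_9 = 19; x_{10} = 6; x_{11} = 11; x_{12} = 2.
The sequence repeats with period 11.
The value 6 first appears (with n ≥ 2) at x_{10}.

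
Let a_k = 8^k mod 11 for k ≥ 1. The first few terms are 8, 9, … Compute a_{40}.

Listing terms: a_1 = 8, a_2 = 9, a_3 = 6, a_4 = 4, a_5 = 10, a_6 = 3, a_7 = 2, a_8 = 5, a_9 = 7, a_{10} = 1, a_{11} = 8.
Since a_{11} = a_1 = 8, the sequence is periodic with period 10.
So a_{40} = a_{1 + ((40-1) mod 10)} = a_{10} = 1.

1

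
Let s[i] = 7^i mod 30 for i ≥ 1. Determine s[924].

1

Listing terms: s[1] = 7,  s[2] = 19,  s[3] = 13,  s[4] = 1,  s[5] = 7.
The sequence repeats with period 4.
So s[924] = s[1 + ((924-1) mod 4)] = s[4] = 1.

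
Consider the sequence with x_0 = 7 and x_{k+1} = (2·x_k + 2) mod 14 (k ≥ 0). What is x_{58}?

2

x_0 = 7, x_1 = 2, x_2 = 6, x_3 = 0, x_4 = 2.
Since x_4 = x_1 = 2, the sequence is eventually periodic: after a pre-period of length 1 it cycles with period 3.
For k ≥ 1, x_k depends only on (k - 1) mod 3. (58 - 1) mod 3 = 0, so x_{58} = x_1 = 2.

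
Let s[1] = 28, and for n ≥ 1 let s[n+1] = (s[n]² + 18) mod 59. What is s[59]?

7

Computing terms: s[1] = 28; s[2] = 35; s[3] = 4; s[4] = 34; s[5] = 53; s[6] = 54; s[7] = 43; s[8] = 38; s[9] = 46; s[10] = 10; s[11] = 0; s[12] = 18; s[13] = 47; s[14] = 44; s[15] = 7; s[16] = 8; s[17] = 23; s[18] = 16; s[19] = 38.
Since s[19] = s[8] = 38, the sequence is eventually periodic: after a pre-period of length 7 it cycles with period 11.
For n ≥ 8, s[n] depends only on (n - 8) mod 11. (59 - 8) mod 11 = 7, so s[59] = s[15] = 7.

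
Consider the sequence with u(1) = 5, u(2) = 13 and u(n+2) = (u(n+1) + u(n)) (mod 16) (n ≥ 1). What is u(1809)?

u(1) = 5, u(2) = 13, u(3) = 2, u(4) = 15, u(5) = 1, u(6) = 0, u(7) = 1, u(8) = 1, u(9) = 2, u(10) = 3, u(11) = 5, u(12) = 8, u(13) = 13, u(14) = 5, u(15) = 2, u(16) = 7, u(17) = 9, u(18) = 0, u(19) = 9, u(20) = 9, u(21) = 2, u(22) = 11, u(23) = 13, u(24) = 8, u(25) = 5, u(26) = 13.
Since (u(25), u(26)) = (u(1), u(2)) = (5, 13) (two consecutive terms determine the rest), the sequence is periodic with period 24.
So u(1809) = u(1 + ((1809-1) mod 24)) = u(9) = 2.

2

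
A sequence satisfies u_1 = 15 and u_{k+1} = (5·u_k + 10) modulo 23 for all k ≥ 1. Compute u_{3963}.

u_1 = 15, u_2 = 16, u_3 = 21, u_4 = 0, u_5 = 10, u_6 = 14, u_7 = 11, u_8 = 19, u_9 = 13, u_{10} = 6, u_{11} = 17, u_{12} = 3, u_{13} = 2, u_{14} = 20, u_{15} = 18, u_{16} = 8, u_{17} = 4, u_{18} = 7, u_{19} = 22, u_{20} = 5, u_{21} = 12, u_{22} = 1, u_{23} = 15.
The sequence repeats with period 22.
(3963 - 1) mod 22 = 2, so u_{3963} = u_3 = 21.

21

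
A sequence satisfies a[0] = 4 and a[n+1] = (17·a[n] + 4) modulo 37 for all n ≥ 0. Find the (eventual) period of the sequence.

36

Listing terms: a[0] = 4,  a[1] = 35,  a[2] = 7,  a[3] = 12,  a[4] = 23,  a[5] = 25,  a[6] = 22,  a[7] = 8,  a[8] = 29,  a[9] = 16,  a[10] = 17,  a[11] = 34,  a[12] = 27,  a[13] = 19,  a[14] = 31,  a[15] = 13,  a[16] = 3,  a[17] = 18,  a[18] = 14,  a[19] = 20,  a[20] = 11,  a[21] = 6,  a[22] = 32,  a[23] = 30,  a[24] = 33,  a[25] = 10,  a[26] = 26,  a[27] = 2,  a[28] = 1,  a[29] = 21,  a[30] = 28,  a[31] = 36,  a[32] = 24,  a[33] = 5,  a[34] = 15,  a[35] = 0,  a[36] = 4.
The sequence repeats with period 36.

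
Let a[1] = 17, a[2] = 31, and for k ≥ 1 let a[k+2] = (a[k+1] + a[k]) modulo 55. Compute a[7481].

17

We have a[1] = 17,  a[2] = 31,  a[3] = 48,  a[4] = 24,  a[5] = 17,  a[6] = 41,  a[7] = 3,  a[8] = 44,  a[9] = 47,  a[10] = 36,  a[11] = 28,  a[12] = 9,  a[13] = 37,  a[14] = 46,  a[15] = 28,  a[16] = 19,  a[17] = 47,  a[18] = 11,  a[19] = 3,  a[20] = 14,  a[21] = 17,  a[22] = 31.
Since (a[21], a[22]) = (a[1], a[2]) = (17, 31) (two consecutive terms determine the rest), the sequence is periodic with period 20.
So a[7481] = a[1 + ((7481-1) mod 20)] = a[1] = 17.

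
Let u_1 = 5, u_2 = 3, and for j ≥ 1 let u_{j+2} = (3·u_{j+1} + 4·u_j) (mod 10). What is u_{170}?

Listing terms: u_1 = 5, u_2 = 3, u_3 = 9, u_4 = 9, u_5 = 3, u_6 = 5, u_7 = 7, u_8 = 1, u_9 = 1, u_{10} = 7, u_{11} = 5, u_{12} = 3.
Since (u_{11}, u_{12}) = (u_1, u_2) = (5, 3) (two consecutive terms determine the rest), the sequence is periodic with period 10.
(170 - 1) mod 10 = 9, so u_{170} = u_{10} = 7.

7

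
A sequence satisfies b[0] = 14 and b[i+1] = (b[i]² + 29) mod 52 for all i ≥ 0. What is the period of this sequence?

10

We have b[0] = 14; b[1] = 17; b[2] = 6; b[3] = 13; b[4] = 42; b[5] = 25; b[6] = 30; b[7] = 45; b[8] = 26; b[9] = 29; b[10] = 38; b[11] = 17.
Since b[11] = b[1] = 17, the sequence is eventually periodic: after a pre-period of length 1 it cycles with period 10.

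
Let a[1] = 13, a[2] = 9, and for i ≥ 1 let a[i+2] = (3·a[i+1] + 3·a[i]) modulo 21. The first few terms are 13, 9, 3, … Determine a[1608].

18

a[1] = 13, a[2] = 9, a[3] = 3, a[4] = 15, a[5] = 12, a[6] = 18, a[7] = 6, a[8] = 9, a[9] = 3.
Since (a[8], a[9]) = (a[2], a[3]) = (9, 3) (two consecutive terms determine the rest), the sequence is eventually periodic: after a pre-period of length 1 it cycles with period 6.
For i ≥ 2, a[i] depends only on (i - 2) mod 6. (1608 - 2) mod 6 = 4, so a[1608] = a[6] = 18.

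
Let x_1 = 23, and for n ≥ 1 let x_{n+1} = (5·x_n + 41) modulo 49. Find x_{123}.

Computing terms: x_1 = 23, x_2 = 9, x_3 = 37, x_4 = 30, x_5 = 44, x_6 = 16, x_7 = 23.
The sequence repeats with period 6.
(123 - 1) mod 6 = 2, so x_{123} = x_3 = 37.

37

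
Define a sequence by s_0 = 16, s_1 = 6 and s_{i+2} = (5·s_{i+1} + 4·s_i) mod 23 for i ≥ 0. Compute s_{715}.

3

We have s_0 = 16; s_1 = 6; s_2 = 2; s_3 = 11; s_4 = 17; s_5 = 14; s_6 = 0; s_7 = 10; s_8 = 4; s_9 = 14; s_{10} = 17; s_{11} = 3; s_{12} = 14; s_{13} = 13; s_{14} = 6; s_{15} = 13; s_{16} = 20; s_{17} = 14; s_{18} = 12; s_{19} = 1; s_{20} = 7; s_{21} = 16; s_{22} = 16; s_{23} = 6.
The sequence repeats with period 22.
(715 - 0) mod 22 = 11, so s_{715} = s_{11} = 3.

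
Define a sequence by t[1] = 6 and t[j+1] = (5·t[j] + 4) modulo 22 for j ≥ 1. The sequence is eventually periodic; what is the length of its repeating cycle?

5

t[1] = 6,  t[2] = 12,  t[3] = 20,  t[4] = 16,  t[5] = 18,  t[6] = 6.
The sequence repeats with period 5.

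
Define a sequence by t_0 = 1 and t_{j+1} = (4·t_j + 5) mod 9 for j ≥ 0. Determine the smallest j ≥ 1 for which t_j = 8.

8

Computing terms: t_0 = 1,  t_1 = 0,  t_2 = 5,  t_3 = 7,  t_4 = 6,  t_5 = 2,  t_6 = 4,  t_7 = 3,  t_8 = 8,  t_9 = 1.
Since t_9 = t_0 = 1, the sequence is periodic with period 9.
The value 8 first appears (with j ≥ 1) at t_8.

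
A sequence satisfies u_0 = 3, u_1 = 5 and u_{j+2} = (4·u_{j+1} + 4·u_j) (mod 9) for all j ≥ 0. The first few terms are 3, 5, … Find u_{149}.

7

We have u_0 = 3; u_1 = 5; u_2 = 5; u_3 = 4; u_4 = 0; u_5 = 7; u_6 = 1; u_7 = 5; u_8 = 6; u_9 = 8; u_{10} = 2; u_{11} = 4; u_{12} = 6; u_{13} = 4; u_{14} = 4; u_{15} = 5; u_{16} = 0; u_{17} = 2; u_{18} = 8; u_{19} = 4; u_{20} = 3; u_{21} = 1; u_{22} = 7; u_{23} = 5; u_{24} = 3; u_{25} = 5.
Since (u_{24}, u_{25}) = (u_0, u_1) = (3, 5) (two consecutive terms determine the rest), the sequence is periodic with period 24.
So u_{149} = u_{0 + ((149-0) mod 24)} = u_5 = 7.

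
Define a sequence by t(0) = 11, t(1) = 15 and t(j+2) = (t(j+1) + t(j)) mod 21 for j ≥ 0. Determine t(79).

Listing terms: t(0) = 11,  t(1) = 15,  t(2) = 5,  t(3) = 20,  t(4) = 4,  t(5) = 3,  t(6) = 7,  t(7) = 10,  t(8) = 17,  t(9) = 6,  t(10) = 2,  t(11) = 8,  t(12) = 10,  t(13) = 18,  t(14) = 7,  t(15) = 4,  t(16) = 11,  t(17) = 15.
The sequence repeats with period 16.
So t(79) = t(0 + ((79-0) mod 16)) = t(15) = 4.

4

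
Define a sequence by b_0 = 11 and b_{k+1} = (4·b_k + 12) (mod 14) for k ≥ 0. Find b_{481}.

We have b_0 = 11, b_1 = 0, b_2 = 12, b_3 = 4, b_4 = 0.
Since b_4 = b_1 = 0, the sequence is eventually periodic: after a pre-period of length 1 it cycles with period 3.
For k ≥ 1, b_k depends only on (k - 1) mod 3. (481 - 1) mod 3 = 0, so b_{481} = b_1 = 0.

0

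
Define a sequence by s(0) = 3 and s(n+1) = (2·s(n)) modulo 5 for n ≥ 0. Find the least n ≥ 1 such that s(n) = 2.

Computing terms: s(0) = 3; s(1) = 1; s(2) = 2; s(3) = 4; s(4) = 3.
Since s(4) = s(0) = 3, the sequence is periodic with period 4.
The value 2 first appears (with n ≥ 1) at s(2).

2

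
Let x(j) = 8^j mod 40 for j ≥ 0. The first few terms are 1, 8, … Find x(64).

We have x(0) = 1; x(1) = 8; x(2) = 24; x(3) = 32; x(4) = 16; x(5) = 8.
Since x(5) = x(1) = 8, the sequence is eventually periodic: after a pre-period of length 1 it cycles with period 4.
For j ≥ 1, x(j) depends only on (j - 1) mod 4. (64 - 1) mod 4 = 3, so x(64) = x(4) = 16.

16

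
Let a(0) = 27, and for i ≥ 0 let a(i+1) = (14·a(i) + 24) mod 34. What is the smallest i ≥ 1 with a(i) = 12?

11

a(0) = 27,  a(1) = 28,  a(2) = 8,  a(3) = 0,  a(4) = 24,  a(5) = 20,  a(6) = 32,  a(7) = 30,  a(8) = 2,  a(9) = 18,  a(10) = 4,  a(11) = 12,  a(12) = 22,  a(13) = 26,  a(14) = 14,  a(15) = 16,  a(16) = 10,  a(17) = 28.
Since a(17) = a(1) = 28, the sequence is eventually periodic: after a pre-period of length 1 it cycles with period 16.
The value 12 first appears (with i ≥ 1) at a(11).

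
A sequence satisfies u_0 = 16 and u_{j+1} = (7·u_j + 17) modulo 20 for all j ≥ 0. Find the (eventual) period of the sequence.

u_0 = 16, u_1 = 9, u_2 = 0, u_3 = 17, u_4 = 16.
The sequence repeats with period 4.

4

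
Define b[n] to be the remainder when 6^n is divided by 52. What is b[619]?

Listing terms: b[0] = 1; b[1] = 6; b[2] = 36; b[3] = 8; b[4] = 48; b[5] = 28; b[6] = 12; b[7] = 20; b[8] = 16; b[9] = 44; b[10] = 4; b[11] = 24; b[12] = 40; b[13] = 32; b[14] = 36.
Since b[14] = b[2] = 36, the sequence is eventually periodic: after a pre-period of length 2 it cycles with period 12.
For n ≥ 2, b[n] depends only on (n - 2) mod 12. (619 - 2) mod 12 = 5, so b[619] = b[7] = 20.

20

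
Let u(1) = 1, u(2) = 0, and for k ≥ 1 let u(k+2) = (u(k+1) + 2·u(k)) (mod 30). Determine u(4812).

Listing terms: u(1) = 1; u(2) = 0; u(3) = 2; u(4) = 2; u(5) = 6; u(6) = 10; u(7) = 22; u(8) = 12; u(9) = 26; u(10) = 20; u(11) = 12; u(12) = 22; u(13) = 16; u(14) = 0; u(15) = 2.
Since (u(14), u(15)) = (u(2), u(3)) = (0, 2) (two consecutive terms determine the rest), the sequence is eventually periodic: after a pre-period of length 1 it cycles with period 12.
For k ≥ 2, u(k) depends only on (k - 2) mod 12. (4812 - 2) mod 12 = 10, so u(4812) = u(12) = 22.

22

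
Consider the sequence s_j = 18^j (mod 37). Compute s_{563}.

22

We have s_0 = 1,  s_1 = 18,  s_2 = 28,  s_3 = 23,  s_4 = 7,  s_5 = 15,  s_6 = 11,  s_7 = 13,  s_8 = 12,  s_9 = 31,  s_{10} = 3,  s_{11} = 17,  s_{12} = 10,  s_{13} = 32,  s_{14} = 21,  s_{15} = 8,  s_{16} = 33,  s_{17} = 2,  s_{18} = 36,  s_{19} = 19,  s_{20} = 9,  s_{21} = 14,  s_{22} = 30,  s_{23} = 22,  s_{24} = 26,  s_{25} = 24,  s_{26} = 25,  s_{27} = 6,  s_{28} = 34,  s_{29} = 20,  s_{30} = 27,  s_{31} = 5,  s_{32} = 16,  s_{33} = 29,  s_{34} = 4,  s_{35} = 35,  s_{36} = 1.
Since s_{36} = s_0 = 1, the sequence is periodic with period 36.
So s_{563} = s_{0 + ((563-0) mod 36)} = s_{23} = 22.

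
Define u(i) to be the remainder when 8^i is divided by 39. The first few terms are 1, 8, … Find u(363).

5

u(0) = 1,  u(1) = 8,  u(2) = 25,  u(3) = 5,  u(4) = 1.
The sequence repeats with period 4.
So u(363) = u(0 + ((363-0) mod 4)) = u(3) = 5.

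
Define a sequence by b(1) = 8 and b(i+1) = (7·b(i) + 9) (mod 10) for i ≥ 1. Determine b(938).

5

Listing terms: b(1) = 8, b(2) = 5, b(3) = 4, b(4) = 7, b(5) = 8.
The sequence repeats with period 4.
(938 - 1) mod 4 = 1, so b(938) = b(2) = 5.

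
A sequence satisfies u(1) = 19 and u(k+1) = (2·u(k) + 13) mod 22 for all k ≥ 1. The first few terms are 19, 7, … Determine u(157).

u(1) = 19; u(2) = 7; u(3) = 5; u(4) = 1; u(5) = 15; u(6) = 21; u(7) = 11; u(8) = 13; u(9) = 17; u(10) = 3; u(11) = 19.
Since u(11) = u(1) = 19, the sequence is periodic with period 10.
(157 - 1) mod 10 = 6, so u(157) = u(7) = 11.

11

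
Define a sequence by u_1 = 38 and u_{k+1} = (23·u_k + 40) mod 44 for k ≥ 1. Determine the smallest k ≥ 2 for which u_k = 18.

6

u_1 = 38,  u_2 = 34,  u_3 = 30,  u_4 = 26,  u_5 = 22,  u_6 = 18,  u_7 = 14,  u_8 = 10,  u_9 = 6,  u_{10} = 2,  u_{11} = 42,  u_{12} = 38.
Since u_{12} = u_1 = 38, the sequence is periodic with period 11.
The value 18 first appears (with k ≥ 2) at u_6.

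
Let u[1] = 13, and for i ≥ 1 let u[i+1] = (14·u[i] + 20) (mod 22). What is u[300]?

16

Listing terms: u[1] = 13, u[2] = 4, u[3] = 10, u[4] = 6, u[5] = 16, u[6] = 2, u[7] = 4.
Since u[7] = u[2] = 4, the sequence is eventually periodic: after a pre-period of length 1 it cycles with period 5.
For i ≥ 2, u[i] depends only on (i - 2) mod 5. (300 - 2) mod 5 = 3, so u[300] = u[5] = 16.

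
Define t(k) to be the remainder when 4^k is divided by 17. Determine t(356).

We have t(0) = 1, t(1) = 4, t(2) = 16, t(3) = 13, t(4) = 1.
The sequence repeats with period 4.
(356 - 0) mod 4 = 0, so t(356) = t(0) = 1.

1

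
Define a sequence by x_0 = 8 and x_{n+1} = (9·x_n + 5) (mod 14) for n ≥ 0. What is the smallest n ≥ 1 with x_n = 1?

Computing terms: x_0 = 8,  x_1 = 7,  x_2 = 12,  x_3 = 1,  x_4 = 0,  x_5 = 5,  x_6 = 8.
Since x_6 = x_0 = 8, the sequence is periodic with period 6.
The value 1 first appears (with n ≥ 1) at x_3.

3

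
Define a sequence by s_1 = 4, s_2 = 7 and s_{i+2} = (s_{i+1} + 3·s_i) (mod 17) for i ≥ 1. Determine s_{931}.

2

Listing terms: s_1 = 4; s_2 = 7; s_3 = 2; s_4 = 6; s_5 = 12; s_6 = 13; s_7 = 15; s_8 = 3; s_9 = 14; s_{10} = 6; s_{11} = 14; s_{12} = 15; s_{13} = 6; s_{14} = 0; s_{15} = 1; s_{16} = 1; s_{17} = 4; s_{18} = 7.
The sequence repeats with period 16.
(931 - 1) mod 16 = 2, so s_{931} = s_3 = 2.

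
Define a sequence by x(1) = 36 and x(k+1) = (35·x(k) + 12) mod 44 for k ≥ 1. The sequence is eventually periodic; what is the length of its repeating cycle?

10

We have x(1) = 36; x(2) = 40; x(3) = 4; x(4) = 20; x(5) = 8; x(6) = 28; x(7) = 24; x(8) = 16; x(9) = 0; x(10) = 12; x(11) = 36.
The sequence repeats with period 10.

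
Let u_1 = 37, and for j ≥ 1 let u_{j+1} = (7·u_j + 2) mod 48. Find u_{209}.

21

We have u_1 = 37; u_2 = 21; u_3 = 5; u_4 = 37.
Since u_4 = u_1 = 37, the sequence is periodic with period 3.
(209 - 1) mod 3 = 1, so u_{209} = u_2 = 21.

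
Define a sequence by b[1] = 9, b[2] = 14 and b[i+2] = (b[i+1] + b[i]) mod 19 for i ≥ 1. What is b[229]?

Listing terms: b[1] = 9, b[2] = 14, b[3] = 4, b[4] = 18, b[5] = 3, b[6] = 2, b[7] = 5, b[8] = 7, b[9] = 12, b[10] = 0, b[11] = 12, b[12] = 12, b[13] = 5, b[14] = 17, b[15] = 3, b[16] = 1, b[17] = 4, b[18] = 5, b[19] = 9, b[20] = 14.
The sequence repeats with period 18.
(229 - 1) mod 18 = 12, so b[229] = b[13] = 5.

5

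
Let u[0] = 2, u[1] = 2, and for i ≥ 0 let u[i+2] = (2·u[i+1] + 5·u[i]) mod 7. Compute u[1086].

u[0] = 2,  u[1] = 2,  u[2] = 0,  u[3] = 3,  u[4] = 6,  u[5] = 6,  u[6] = 0,  u[7] = 2,  u[8] = 4,  u[9] = 4,  u[10] = 0,  u[11] = 6,  u[12] = 5,  u[13] = 5,  u[14] = 0,  u[15] = 4,  u[16] = 1,  u[17] = 1,  u[18] = 0,  u[19] = 5,  u[20] = 3,  u[21] = 3,  u[22] = 0,  u[23] = 1,  u[24] = 2,  u[25] = 2.
Since (u[24], u[25]) = (u[0], u[1]) = (2, 2) (two consecutive terms determine the rest), the sequence is periodic with period 24.
(1086 - 0) mod 24 = 6, so u[1086] = u[6] = 0.

0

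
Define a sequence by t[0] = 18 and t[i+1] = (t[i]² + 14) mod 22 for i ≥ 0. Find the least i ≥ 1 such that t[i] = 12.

t[0] = 18, t[1] = 8, t[2] = 12, t[3] = 4, t[4] = 8.
Since t[4] = t[1] = 8, the sequence is eventually periodic: after a pre-period of length 1 it cycles with period 3.
The value 12 first appears (with i ≥ 1) at t[2].

2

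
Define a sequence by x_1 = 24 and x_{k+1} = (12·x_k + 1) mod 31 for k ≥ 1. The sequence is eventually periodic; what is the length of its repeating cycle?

Computing terms: x_1 = 24; x_2 = 10; x_3 = 28; x_4 = 27; x_5 = 15; x_6 = 26; x_7 = 3; x_8 = 6; x_9 = 11; x_{10} = 9; x_{11} = 16; x_{12} = 7; x_{13} = 23; x_{14} = 29; x_{15} = 8; x_{16} = 4; x_{17} = 18; x_{18} = 0; x_{19} = 1; x_{20} = 13; x_{21} = 2; x_{22} = 25; x_{23} = 22; x_{24} = 17; x_{25} = 19; x_{26} = 12; x_{27} = 21; x_{28} = 5; x_{29} = 30; x_{30} = 20; x_{31} = 24.
Since x_{31} = x_1 = 24, the sequence is periodic with period 30.

30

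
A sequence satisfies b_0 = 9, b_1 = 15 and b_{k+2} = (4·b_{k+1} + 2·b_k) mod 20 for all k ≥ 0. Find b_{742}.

We have b_0 = 9; b_1 = 15; b_2 = 18; b_3 = 2; b_4 = 4; b_5 = 0; b_6 = 8; b_7 = 12; b_8 = 4; b_9 = 0.
Since (b_8, b_9) = (b_4, b_5) = (4, 0) (two consecutive terms determine the rest), the sequence is eventually periodic: after a pre-period of length 4 it cycles with period 4.
For k ≥ 4, b_k depends only on (k - 4) mod 4. (742 - 4) mod 4 = 2, so b_{742} = b_6 = 8.

8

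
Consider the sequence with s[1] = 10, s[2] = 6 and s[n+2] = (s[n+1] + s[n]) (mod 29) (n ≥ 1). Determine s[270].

22

Listing terms: s[1] = 10; s[2] = 6; s[3] = 16; s[4] = 22; s[5] = 9; s[6] = 2; s[7] = 11; s[8] = 13; s[9] = 24; s[10] = 8; s[11] = 3; s[12] = 11; s[13] = 14; s[14] = 25; s[15] = 10; s[16] = 6.
Since (s[15], s[16]) = (s[1], s[2]) = (10, 6) (two consecutive terms determine the rest), the sequence is periodic with period 14.
So s[270] = s[1 + ((270-1) mod 14)] = s[4] = 22.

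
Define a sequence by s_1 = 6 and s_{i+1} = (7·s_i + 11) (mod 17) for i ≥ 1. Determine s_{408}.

10

Computing terms: s_1 = 6,  s_2 = 2,  s_3 = 8,  s_4 = 16,  s_5 = 4,  s_6 = 5,  s_7 = 12,  s_8 = 10,  s_9 = 13,  s_{10} = 0,  s_{11} = 11,  s_{12} = 3,  s_{13} = 15,  s_{14} = 14,  s_{15} = 7,  s_{16} = 9,  s_{17} = 6.
The sequence repeats with period 16.
So s_{408} = s_{1 + ((408-1) mod 16)} = s_8 = 10.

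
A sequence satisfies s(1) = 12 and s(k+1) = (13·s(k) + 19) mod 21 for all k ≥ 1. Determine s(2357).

We have s(1) = 12; s(2) = 7; s(3) = 5; s(4) = 0; s(5) = 19; s(6) = 14; s(7) = 12.
The sequence repeats with period 6.
So s(2357) = s(1 + ((2357-1) mod 6)) = s(5) = 19.

19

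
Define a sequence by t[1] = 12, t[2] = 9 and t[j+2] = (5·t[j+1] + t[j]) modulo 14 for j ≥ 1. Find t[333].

Listing terms: t[1] = 12; t[2] = 9; t[3] = 1; t[4] = 0; t[5] = 1; t[6] = 5; t[7] = 12; t[8] = 9.
Since (t[7], t[8]) = (t[1], t[2]) = (12, 9) (two consecutive terms determine the rest), the sequence is periodic with period 6.
(333 - 1) mod 6 = 2, so t[333] = t[3] = 1.

1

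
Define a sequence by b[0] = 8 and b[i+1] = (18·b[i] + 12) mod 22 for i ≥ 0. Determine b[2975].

10

b[0] = 8,  b[1] = 2,  b[2] = 4,  b[3] = 18,  b[4] = 6,  b[5] = 10,  b[6] = 16,  b[7] = 14,  b[8] = 0,  b[9] = 12,  b[10] = 8.
Since b[10] = b[0] = 8, the sequence is periodic with period 10.
So b[2975] = b[0 + ((2975-0) mod 10)] = b[5] = 10.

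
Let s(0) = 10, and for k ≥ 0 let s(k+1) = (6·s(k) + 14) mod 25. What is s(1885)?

We have s(0) = 10,  s(1) = 24,  s(2) = 8,  s(3) = 12,  s(4) = 11,  s(5) = 5,  s(6) = 19,  s(7) = 3,  s(8) = 7,  s(9) = 6,  s(10) = 0,  s(11) = 14,  s(12) = 23,  s(13) = 2,  s(14) = 1,  s(15) = 20,  s(16) = 9,  s(17) = 18,  s(18) = 22,  s(19) = 21,  s(20) = 15,  s(21) = 4,  s(22) = 13,  s(23) = 17,  s(24) = 16,  s(25) = 10.
The sequence repeats with period 25.
(1885 - 0) mod 25 = 10, so s(1885) = s(10) = 0.

0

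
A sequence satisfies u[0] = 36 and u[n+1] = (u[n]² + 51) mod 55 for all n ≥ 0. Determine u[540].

41

u[0] = 36; u[1] = 27; u[2] = 10; u[3] = 41; u[4] = 27.
Since u[4] = u[1] = 27, the sequence is eventually periodic: after a pre-period of length 1 it cycles with period 3.
For n ≥ 1, u[n] depends only on (n - 1) mod 3. (540 - 1) mod 3 = 2, so u[540] = u[3] = 41.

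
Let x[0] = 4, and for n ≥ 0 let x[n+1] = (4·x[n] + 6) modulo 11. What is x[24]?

5

We have x[0] = 4,  x[1] = 0,  x[2] = 6,  x[3] = 8,  x[4] = 5,  x[5] = 4.
The sequence repeats with period 5.
So x[24] = x[0 + ((24-0) mod 5)] = x[4] = 5.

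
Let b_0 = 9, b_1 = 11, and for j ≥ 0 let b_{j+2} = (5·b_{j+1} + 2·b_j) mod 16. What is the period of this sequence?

Computing terms: b_0 = 9; b_1 = 11; b_2 = 9; b_3 = 3; b_4 = 1; b_5 = 11; b_6 = 9.
Since (b_5, b_6) = (b_1, b_2) = (11, 9) (two consecutive terms determine the rest), the sequence is eventually periodic: after a pre-period of length 1 it cycles with period 4.

4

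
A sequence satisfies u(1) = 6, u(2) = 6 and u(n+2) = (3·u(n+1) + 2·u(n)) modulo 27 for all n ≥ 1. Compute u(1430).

6

We have u(1) = 6, u(2) = 6, u(3) = 3, u(4) = 21, u(5) = 15, u(6) = 6, u(7) = 21, u(8) = 21, u(9) = 24, u(10) = 6, u(11) = 12, u(12) = 21, u(13) = 6, u(14) = 6.
Since (u(13), u(14)) = (u(1), u(2)) = (6, 6) (two consecutive terms determine the rest), the sequence is periodic with period 12.
(1430 - 1) mod 12 = 1, so u(1430) = u(2) = 6.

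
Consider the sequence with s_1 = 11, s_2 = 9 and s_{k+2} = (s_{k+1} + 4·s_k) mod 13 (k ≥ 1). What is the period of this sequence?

We have s_1 = 11, s_2 = 9, s_3 = 1, s_4 = 11, s_5 = 2, s_6 = 7, s_7 = 2, s_8 = 4, s_9 = 12, s_{10} = 2, s_{11} = 11, s_{12} = 6, s_{13} = 11, s_{14} = 9.
The sequence repeats with period 12.

12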